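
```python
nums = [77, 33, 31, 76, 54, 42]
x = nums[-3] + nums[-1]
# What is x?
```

nums has length 6. Negative index -3 maps to positive index 6 + (-3) = 3. nums[3] = 76.
nums has length 6. Negative index -1 maps to positive index 6 + (-1) = 5. nums[5] = 42.
Sum: 76 + 42 = 118.

118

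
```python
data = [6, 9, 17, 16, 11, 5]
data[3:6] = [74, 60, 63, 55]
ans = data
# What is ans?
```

data starts as [6, 9, 17, 16, 11, 5] (length 6). The slice data[3:6] covers indices [3, 4, 5] with values [16, 11, 5]. Replacing that slice with [74, 60, 63, 55] (different length) produces [6, 9, 17, 74, 60, 63, 55].

[6, 9, 17, 74, 60, 63, 55]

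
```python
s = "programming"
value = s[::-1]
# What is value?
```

s has length 11. The slice s[::-1] selects indices [10, 9, 8, 7, 6, 5, 4, 3, 2, 1, 0] (10->'g', 9->'n', 8->'i', 7->'m', 6->'m', 5->'a', 4->'r', 3->'g', 2->'o', 1->'r', 0->'p'), giving 'gnimmargorp'.

'gnimmargorp'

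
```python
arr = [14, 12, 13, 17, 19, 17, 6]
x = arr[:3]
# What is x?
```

arr has length 7. The slice arr[:3] selects indices [0, 1, 2] (0->14, 1->12, 2->13), giving [14, 12, 13].

[14, 12, 13]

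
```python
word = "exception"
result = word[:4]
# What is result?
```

word has length 9. The slice word[:4] selects indices [0, 1, 2, 3] (0->'e', 1->'x', 2->'c', 3->'e'), giving 'exce'.

'exce'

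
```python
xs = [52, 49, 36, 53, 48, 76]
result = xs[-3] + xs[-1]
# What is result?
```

xs has length 6. Negative index -3 maps to positive index 6 + (-3) = 3. xs[3] = 53.
xs has length 6. Negative index -1 maps to positive index 6 + (-1) = 5. xs[5] = 76.
Sum: 53 + 76 = 129.

129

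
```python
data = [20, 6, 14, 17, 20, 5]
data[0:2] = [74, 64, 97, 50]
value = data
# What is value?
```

data starts as [20, 6, 14, 17, 20, 5] (length 6). The slice data[0:2] covers indices [0, 1] with values [20, 6]. Replacing that slice with [74, 64, 97, 50] (different length) produces [74, 64, 97, 50, 14, 17, 20, 5].

[74, 64, 97, 50, 14, 17, 20, 5]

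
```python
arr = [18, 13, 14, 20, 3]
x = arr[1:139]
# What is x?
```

arr has length 5. The slice arr[1:139] selects indices [1, 2, 3, 4] (1->13, 2->14, 3->20, 4->3), giving [13, 14, 20, 3].

[13, 14, 20, 3]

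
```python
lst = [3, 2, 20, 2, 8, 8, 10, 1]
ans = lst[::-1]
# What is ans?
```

lst has length 8. The slice lst[::-1] selects indices [7, 6, 5, 4, 3, 2, 1, 0] (7->1, 6->10, 5->8, 4->8, 3->2, 2->20, 1->2, 0->3), giving [1, 10, 8, 8, 2, 20, 2, 3].

[1, 10, 8, 8, 2, 20, 2, 3]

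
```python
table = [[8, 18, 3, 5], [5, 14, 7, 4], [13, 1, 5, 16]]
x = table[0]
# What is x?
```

table has 3 rows. Row 0 is [8, 18, 3, 5].

[8, 18, 3, 5]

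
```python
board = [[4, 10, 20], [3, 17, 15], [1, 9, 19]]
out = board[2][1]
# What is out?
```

board[2] = [1, 9, 19]. Taking column 1 of that row yields 9.

9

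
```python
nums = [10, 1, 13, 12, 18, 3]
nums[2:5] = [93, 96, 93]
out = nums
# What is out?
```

nums starts as [10, 1, 13, 12, 18, 3] (length 6). The slice nums[2:5] covers indices [2, 3, 4] with values [13, 12, 18]. Replacing that slice with [93, 96, 93] (same length) produces [10, 1, 93, 96, 93, 3].

[10, 1, 93, 96, 93, 3]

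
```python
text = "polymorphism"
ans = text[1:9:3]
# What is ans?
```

text has length 12. The slice text[1:9:3] selects indices [1, 4, 7] (1->'o', 4->'m', 7->'p'), giving 'omp'.

'omp'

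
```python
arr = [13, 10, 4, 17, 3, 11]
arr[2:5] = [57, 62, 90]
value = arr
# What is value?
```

arr starts as [13, 10, 4, 17, 3, 11] (length 6). The slice arr[2:5] covers indices [2, 3, 4] with values [4, 17, 3]. Replacing that slice with [57, 62, 90] (same length) produces [13, 10, 57, 62, 90, 11].

[13, 10, 57, 62, 90, 11]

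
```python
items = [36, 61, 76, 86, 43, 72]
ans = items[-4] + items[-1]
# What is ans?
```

items has length 6. Negative index -4 maps to positive index 6 + (-4) = 2. items[2] = 76.
items has length 6. Negative index -1 maps to positive index 6 + (-1) = 5. items[5] = 72.
Sum: 76 + 72 = 148.

148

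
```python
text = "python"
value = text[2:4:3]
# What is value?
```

text has length 6. The slice text[2:4:3] selects indices [2] (2->'t'), giving 't'.

't'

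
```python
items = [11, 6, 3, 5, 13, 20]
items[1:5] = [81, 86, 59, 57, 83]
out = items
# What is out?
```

items starts as [11, 6, 3, 5, 13, 20] (length 6). The slice items[1:5] covers indices [1, 2, 3, 4] with values [6, 3, 5, 13]. Replacing that slice with [81, 86, 59, 57, 83] (different length) produces [11, 81, 86, 59, 57, 83, 20].

[11, 81, 86, 59, 57, 83, 20]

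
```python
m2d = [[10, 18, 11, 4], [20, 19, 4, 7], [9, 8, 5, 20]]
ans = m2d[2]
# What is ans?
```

m2d has 3 rows. Row 2 is [9, 8, 5, 20].

[9, 8, 5, 20]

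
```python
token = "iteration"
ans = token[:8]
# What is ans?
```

token has length 9. The slice token[:8] selects indices [0, 1, 2, 3, 4, 5, 6, 7] (0->'i', 1->'t', 2->'e', 3->'r', 4->'a', 5->'t', 6->'i', 7->'o'), giving 'iteratio'.

'iteratio'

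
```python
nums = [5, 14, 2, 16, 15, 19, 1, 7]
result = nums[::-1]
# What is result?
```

nums has length 8. The slice nums[::-1] selects indices [7, 6, 5, 4, 3, 2, 1, 0] (7->7, 6->1, 5->19, 4->15, 3->16, 2->2, 1->14, 0->5), giving [7, 1, 19, 15, 16, 2, 14, 5].

[7, 1, 19, 15, 16, 2, 14, 5]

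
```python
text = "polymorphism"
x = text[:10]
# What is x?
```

text has length 12. The slice text[:10] selects indices [0, 1, 2, 3, 4, 5, 6, 7, 8, 9] (0->'p', 1->'o', 2->'l', 3->'y', 4->'m', 5->'o', 6->'r', 7->'p', 8->'h', 9->'i'), giving 'polymorphi'.

'polymorphi'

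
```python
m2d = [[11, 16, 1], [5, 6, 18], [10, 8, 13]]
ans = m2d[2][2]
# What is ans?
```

m2d[2] = [10, 8, 13]. Taking column 2 of that row yields 13.

13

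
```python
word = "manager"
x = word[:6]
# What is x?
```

word has length 7. The slice word[:6] selects indices [0, 1, 2, 3, 4, 5] (0->'m', 1->'a', 2->'n', 3->'a', 4->'g', 5->'e'), giving 'manage'.

'manage'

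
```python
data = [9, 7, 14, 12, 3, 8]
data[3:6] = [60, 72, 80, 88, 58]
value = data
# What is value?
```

data starts as [9, 7, 14, 12, 3, 8] (length 6). The slice data[3:6] covers indices [3, 4, 5] with values [12, 3, 8]. Replacing that slice with [60, 72, 80, 88, 58] (different length) produces [9, 7, 14, 60, 72, 80, 88, 58].

[9, 7, 14, 60, 72, 80, 88, 58]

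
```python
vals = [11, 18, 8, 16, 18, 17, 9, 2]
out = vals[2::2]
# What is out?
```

vals has length 8. The slice vals[2::2] selects indices [2, 4, 6] (2->8, 4->18, 6->9), giving [8, 18, 9].

[8, 18, 9]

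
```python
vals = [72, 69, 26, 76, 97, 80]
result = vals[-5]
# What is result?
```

vals has length 6. Negative index -5 maps to positive index 6 + (-5) = 1. vals[1] = 69.

69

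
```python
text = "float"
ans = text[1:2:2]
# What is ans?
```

text has length 5. The slice text[1:2:2] selects indices [1] (1->'l'), giving 'l'.

'l'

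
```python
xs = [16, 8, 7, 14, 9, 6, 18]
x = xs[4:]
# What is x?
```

xs has length 7. The slice xs[4:] selects indices [4, 5, 6] (4->9, 5->6, 6->18), giving [9, 6, 18].

[9, 6, 18]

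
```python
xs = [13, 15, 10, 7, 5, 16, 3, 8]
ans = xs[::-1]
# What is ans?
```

xs has length 8. The slice xs[::-1] selects indices [7, 6, 5, 4, 3, 2, 1, 0] (7->8, 6->3, 5->16, 4->5, 3->7, 2->10, 1->15, 0->13), giving [8, 3, 16, 5, 7, 10, 15, 13].

[8, 3, 16, 5, 7, 10, 15, 13]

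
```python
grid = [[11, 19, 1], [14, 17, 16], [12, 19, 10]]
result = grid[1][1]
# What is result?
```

grid[1] = [14, 17, 16]. Taking column 1 of that row yields 17.

17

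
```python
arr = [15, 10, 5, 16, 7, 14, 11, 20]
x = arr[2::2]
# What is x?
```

arr has length 8. The slice arr[2::2] selects indices [2, 4, 6] (2->5, 4->7, 6->11), giving [5, 7, 11].

[5, 7, 11]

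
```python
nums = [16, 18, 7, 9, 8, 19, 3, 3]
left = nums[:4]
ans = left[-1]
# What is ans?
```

nums has length 8. The slice nums[:4] selects indices [0, 1, 2, 3] (0->16, 1->18, 2->7, 3->9), giving [16, 18, 7, 9]. So left = [16, 18, 7, 9]. Then left[-1] = 9.

9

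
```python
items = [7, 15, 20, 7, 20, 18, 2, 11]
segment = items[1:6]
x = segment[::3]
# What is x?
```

items has length 8. The slice items[1:6] selects indices [1, 2, 3, 4, 5] (1->15, 2->20, 3->7, 4->20, 5->18), giving [15, 20, 7, 20, 18]. So segment = [15, 20, 7, 20, 18]. segment has length 5. The slice segment[::3] selects indices [0, 3] (0->15, 3->20), giving [15, 20].

[15, 20]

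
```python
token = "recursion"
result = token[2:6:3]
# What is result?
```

token has length 9. The slice token[2:6:3] selects indices [2, 5] (2->'c', 5->'s'), giving 'cs'.

'cs'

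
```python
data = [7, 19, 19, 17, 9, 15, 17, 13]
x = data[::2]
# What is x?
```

data has length 8. The slice data[::2] selects indices [0, 2, 4, 6] (0->7, 2->19, 4->9, 6->17), giving [7, 19, 9, 17].

[7, 19, 9, 17]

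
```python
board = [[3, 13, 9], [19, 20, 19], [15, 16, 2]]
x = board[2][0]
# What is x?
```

board[2] = [15, 16, 2]. Taking column 0 of that row yields 15.

15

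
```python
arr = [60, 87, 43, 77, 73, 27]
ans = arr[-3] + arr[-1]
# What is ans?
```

arr has length 6. Negative index -3 maps to positive index 6 + (-3) = 3. arr[3] = 77.
arr has length 6. Negative index -1 maps to positive index 6 + (-1) = 5. arr[5] = 27.
Sum: 77 + 27 = 104.

104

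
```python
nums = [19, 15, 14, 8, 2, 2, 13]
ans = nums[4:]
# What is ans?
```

nums has length 7. The slice nums[4:] selects indices [4, 5, 6] (4->2, 5->2, 6->13), giving [2, 2, 13].

[2, 2, 13]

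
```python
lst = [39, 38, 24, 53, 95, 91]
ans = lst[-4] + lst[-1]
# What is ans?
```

lst has length 6. Negative index -4 maps to positive index 6 + (-4) = 2. lst[2] = 24.
lst has length 6. Negative index -1 maps to positive index 6 + (-1) = 5. lst[5] = 91.
Sum: 24 + 91 = 115.

115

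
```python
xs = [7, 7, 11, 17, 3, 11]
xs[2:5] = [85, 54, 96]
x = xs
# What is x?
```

xs starts as [7, 7, 11, 17, 3, 11] (length 6). The slice xs[2:5] covers indices [2, 3, 4] with values [11, 17, 3]. Replacing that slice with [85, 54, 96] (same length) produces [7, 7, 85, 54, 96, 11].

[7, 7, 85, 54, 96, 11]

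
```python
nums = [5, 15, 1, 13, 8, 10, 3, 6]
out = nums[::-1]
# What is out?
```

nums has length 8. The slice nums[::-1] selects indices [7, 6, 5, 4, 3, 2, 1, 0] (7->6, 6->3, 5->10, 4->8, 3->13, 2->1, 1->15, 0->5), giving [6, 3, 10, 8, 13, 1, 15, 5].

[6, 3, 10, 8, 13, 1, 15, 5]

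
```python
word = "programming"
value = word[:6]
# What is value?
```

word has length 11. The slice word[:6] selects indices [0, 1, 2, 3, 4, 5] (0->'p', 1->'r', 2->'o', 3->'g', 4->'r', 5->'a'), giving 'progra'.

'progra'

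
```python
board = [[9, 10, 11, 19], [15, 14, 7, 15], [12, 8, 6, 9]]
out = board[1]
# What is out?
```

board has 3 rows. Row 1 is [15, 14, 7, 15].

[15, 14, 7, 15]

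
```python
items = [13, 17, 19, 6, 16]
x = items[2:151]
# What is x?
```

items has length 5. The slice items[2:151] selects indices [2, 3, 4] (2->19, 3->6, 4->16), giving [19, 6, 16].

[19, 6, 16]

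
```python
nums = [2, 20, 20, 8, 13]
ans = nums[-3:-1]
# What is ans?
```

nums has length 5. The slice nums[-3:-1] selects indices [2, 3] (2->20, 3->8), giving [20, 8].

[20, 8]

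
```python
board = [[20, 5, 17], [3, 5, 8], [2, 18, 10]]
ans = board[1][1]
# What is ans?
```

board[1] = [3, 5, 8]. Taking column 1 of that row yields 5.

5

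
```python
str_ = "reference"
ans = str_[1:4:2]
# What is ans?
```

str_ has length 9. The slice str_[1:4:2] selects indices [1, 3] (1->'e', 3->'e'), giving 'ee'.

'ee'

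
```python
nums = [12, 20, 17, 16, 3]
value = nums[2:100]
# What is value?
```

nums has length 5. The slice nums[2:100] selects indices [2, 3, 4] (2->17, 3->16, 4->3), giving [17, 16, 3].

[17, 16, 3]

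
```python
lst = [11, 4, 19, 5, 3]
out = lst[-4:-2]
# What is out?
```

lst has length 5. The slice lst[-4:-2] selects indices [1, 2] (1->4, 2->19), giving [4, 19].

[4, 19]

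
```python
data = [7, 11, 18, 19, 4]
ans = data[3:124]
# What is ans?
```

data has length 5. The slice data[3:124] selects indices [3, 4] (3->19, 4->4), giving [19, 4].

[19, 4]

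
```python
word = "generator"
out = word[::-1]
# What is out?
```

word has length 9. The slice word[::-1] selects indices [8, 7, 6, 5, 4, 3, 2, 1, 0] (8->'r', 7->'o', 6->'t', 5->'a', 4->'r', 3->'e', 2->'n', 1->'e', 0->'g'), giving 'rotareneg'.

'rotareneg'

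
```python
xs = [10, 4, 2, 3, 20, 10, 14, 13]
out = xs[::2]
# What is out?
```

xs has length 8. The slice xs[::2] selects indices [0, 2, 4, 6] (0->10, 2->2, 4->20, 6->14), giving [10, 2, 20, 14].

[10, 2, 20, 14]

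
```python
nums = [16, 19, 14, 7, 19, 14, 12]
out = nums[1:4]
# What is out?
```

nums has length 7. The slice nums[1:4] selects indices [1, 2, 3] (1->19, 2->14, 3->7), giving [19, 14, 7].

[19, 14, 7]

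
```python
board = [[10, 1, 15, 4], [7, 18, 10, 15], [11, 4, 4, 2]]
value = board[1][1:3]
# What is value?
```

board[1] = [7, 18, 10, 15]. board[1] has length 4. The slice board[1][1:3] selects indices [1, 2] (1->18, 2->10), giving [18, 10].

[18, 10]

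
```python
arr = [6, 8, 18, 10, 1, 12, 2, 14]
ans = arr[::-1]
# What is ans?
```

arr has length 8. The slice arr[::-1] selects indices [7, 6, 5, 4, 3, 2, 1, 0] (7->14, 6->2, 5->12, 4->1, 3->10, 2->18, 1->8, 0->6), giving [14, 2, 12, 1, 10, 18, 8, 6].

[14, 2, 12, 1, 10, 18, 8, 6]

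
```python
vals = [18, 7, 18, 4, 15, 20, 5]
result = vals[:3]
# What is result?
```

vals has length 7. The slice vals[:3] selects indices [0, 1, 2] (0->18, 1->7, 2->18), giving [18, 7, 18].

[18, 7, 18]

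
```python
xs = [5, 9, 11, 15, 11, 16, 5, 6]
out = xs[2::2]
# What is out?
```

xs has length 8. The slice xs[2::2] selects indices [2, 4, 6] (2->11, 4->11, 6->5), giving [11, 11, 5].

[11, 11, 5]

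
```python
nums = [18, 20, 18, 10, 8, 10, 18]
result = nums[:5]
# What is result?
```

nums has length 7. The slice nums[:5] selects indices [0, 1, 2, 3, 4] (0->18, 1->20, 2->18, 3->10, 4->8), giving [18, 20, 18, 10, 8].

[18, 20, 18, 10, 8]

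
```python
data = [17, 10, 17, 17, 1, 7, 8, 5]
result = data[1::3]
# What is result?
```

data has length 8. The slice data[1::3] selects indices [1, 4, 7] (1->10, 4->1, 7->5), giving [10, 1, 5].

[10, 1, 5]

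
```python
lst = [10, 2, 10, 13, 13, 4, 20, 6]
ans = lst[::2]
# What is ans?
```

lst has length 8. The slice lst[::2] selects indices [0, 2, 4, 6] (0->10, 2->10, 4->13, 6->20), giving [10, 10, 13, 20].

[10, 10, 13, 20]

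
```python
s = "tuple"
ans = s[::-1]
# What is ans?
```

s has length 5. The slice s[::-1] selects indices [4, 3, 2, 1, 0] (4->'e', 3->'l', 2->'p', 1->'u', 0->'t'), giving 'elput'.

'elput'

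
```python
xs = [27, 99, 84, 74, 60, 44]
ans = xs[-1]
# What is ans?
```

xs has length 6. Negative index -1 maps to positive index 6 + (-1) = 5. xs[5] = 44.

44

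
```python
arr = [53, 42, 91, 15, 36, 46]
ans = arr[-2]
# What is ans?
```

arr has length 6. Negative index -2 maps to positive index 6 + (-2) = 4. arr[4] = 36.

36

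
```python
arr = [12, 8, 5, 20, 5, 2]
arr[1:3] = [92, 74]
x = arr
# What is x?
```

arr starts as [12, 8, 5, 20, 5, 2] (length 6). The slice arr[1:3] covers indices [1, 2] with values [8, 5]. Replacing that slice with [92, 74] (same length) produces [12, 92, 74, 20, 5, 2].

[12, 92, 74, 20, 5, 2]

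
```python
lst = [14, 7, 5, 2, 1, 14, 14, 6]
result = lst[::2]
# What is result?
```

lst has length 8. The slice lst[::2] selects indices [0, 2, 4, 6] (0->14, 2->5, 4->1, 6->14), giving [14, 5, 1, 14].

[14, 5, 1, 14]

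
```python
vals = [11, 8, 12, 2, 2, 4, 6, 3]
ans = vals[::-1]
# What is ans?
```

vals has length 8. The slice vals[::-1] selects indices [7, 6, 5, 4, 3, 2, 1, 0] (7->3, 6->6, 5->4, 4->2, 3->2, 2->12, 1->8, 0->11), giving [3, 6, 4, 2, 2, 12, 8, 11].

[3, 6, 4, 2, 2, 12, 8, 11]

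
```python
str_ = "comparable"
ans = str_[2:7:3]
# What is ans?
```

str_ has length 10. The slice str_[2:7:3] selects indices [2, 5] (2->'m', 5->'r'), giving 'mr'.

'mr'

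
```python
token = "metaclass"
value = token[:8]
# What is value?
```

token has length 9. The slice token[:8] selects indices [0, 1, 2, 3, 4, 5, 6, 7] (0->'m', 1->'e', 2->'t', 3->'a', 4->'c', 5->'l', 6->'a', 7->'s'), giving 'metaclas'.

'metaclas'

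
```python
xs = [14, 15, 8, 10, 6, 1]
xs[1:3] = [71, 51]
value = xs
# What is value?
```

xs starts as [14, 15, 8, 10, 6, 1] (length 6). The slice xs[1:3] covers indices [1, 2] with values [15, 8]. Replacing that slice with [71, 51] (same length) produces [14, 71, 51, 10, 6, 1].

[14, 71, 51, 10, 6, 1]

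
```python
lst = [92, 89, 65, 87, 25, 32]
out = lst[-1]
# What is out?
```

lst has length 6. Negative index -1 maps to positive index 6 + (-1) = 5. lst[5] = 32.

32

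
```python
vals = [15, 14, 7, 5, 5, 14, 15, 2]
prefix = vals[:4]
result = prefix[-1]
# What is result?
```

vals has length 8. The slice vals[:4] selects indices [0, 1, 2, 3] (0->15, 1->14, 2->7, 3->5), giving [15, 14, 7, 5]. So prefix = [15, 14, 7, 5]. Then prefix[-1] = 5.

5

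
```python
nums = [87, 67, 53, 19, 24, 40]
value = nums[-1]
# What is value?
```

nums has length 6. Negative index -1 maps to positive index 6 + (-1) = 5. nums[5] = 40.

40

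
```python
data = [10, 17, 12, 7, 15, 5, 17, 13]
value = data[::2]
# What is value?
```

data has length 8. The slice data[::2] selects indices [0, 2, 4, 6] (0->10, 2->12, 4->15, 6->17), giving [10, 12, 15, 17].

[10, 12, 15, 17]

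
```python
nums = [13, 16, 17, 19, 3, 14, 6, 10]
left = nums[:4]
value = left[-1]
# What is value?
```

nums has length 8. The slice nums[:4] selects indices [0, 1, 2, 3] (0->13, 1->16, 2->17, 3->19), giving [13, 16, 17, 19]. So left = [13, 16, 17, 19]. Then left[-1] = 19.

19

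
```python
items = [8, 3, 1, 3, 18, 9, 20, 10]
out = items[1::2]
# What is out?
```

items has length 8. The slice items[1::2] selects indices [1, 3, 5, 7] (1->3, 3->3, 5->9, 7->10), giving [3, 3, 9, 10].

[3, 3, 9, 10]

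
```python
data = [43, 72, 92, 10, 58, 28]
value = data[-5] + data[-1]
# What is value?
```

data has length 6. Negative index -5 maps to positive index 6 + (-5) = 1. data[1] = 72.
data has length 6. Negative index -1 maps to positive index 6 + (-1) = 5. data[5] = 28.
Sum: 72 + 28 = 100.

100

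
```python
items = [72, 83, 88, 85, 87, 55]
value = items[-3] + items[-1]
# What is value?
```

items has length 6. Negative index -3 maps to positive index 6 + (-3) = 3. items[3] = 85.
items has length 6. Negative index -1 maps to positive index 6 + (-1) = 5. items[5] = 55.
Sum: 85 + 55 = 140.

140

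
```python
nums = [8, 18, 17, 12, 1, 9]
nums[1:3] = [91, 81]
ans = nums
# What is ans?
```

nums starts as [8, 18, 17, 12, 1, 9] (length 6). The slice nums[1:3] covers indices [1, 2] with values [18, 17]. Replacing that slice with [91, 81] (same length) produces [8, 91, 81, 12, 1, 9].

[8, 91, 81, 12, 1, 9]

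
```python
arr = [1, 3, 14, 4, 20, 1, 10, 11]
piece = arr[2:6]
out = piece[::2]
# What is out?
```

arr has length 8. The slice arr[2:6] selects indices [2, 3, 4, 5] (2->14, 3->4, 4->20, 5->1), giving [14, 4, 20, 1]. So piece = [14, 4, 20, 1]. piece has length 4. The slice piece[::2] selects indices [0, 2] (0->14, 2->20), giving [14, 20].

[14, 20]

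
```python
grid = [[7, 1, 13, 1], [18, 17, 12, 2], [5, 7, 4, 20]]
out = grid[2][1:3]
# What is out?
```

grid[2] = [5, 7, 4, 20]. grid[2] has length 4. The slice grid[2][1:3] selects indices [1, 2] (1->7, 2->4), giving [7, 4].

[7, 4]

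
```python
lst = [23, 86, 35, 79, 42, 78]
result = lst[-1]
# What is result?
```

lst has length 6. Negative index -1 maps to positive index 6 + (-1) = 5. lst[5] = 78.

78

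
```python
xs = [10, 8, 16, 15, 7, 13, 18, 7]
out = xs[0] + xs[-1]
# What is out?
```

xs has length 8. xs[0] = 10.
xs has length 8. Negative index -1 maps to positive index 8 + (-1) = 7. xs[7] = 7.
Sum: 10 + 7 = 17.

17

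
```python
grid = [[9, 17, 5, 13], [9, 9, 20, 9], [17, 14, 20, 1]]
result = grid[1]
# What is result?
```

grid has 3 rows. Row 1 is [9, 9, 20, 9].

[9, 9, 20, 9]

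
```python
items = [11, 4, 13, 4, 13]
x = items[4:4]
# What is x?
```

items has length 5. The slice items[4:4] resolves to an empty index range, so the result is [].

[]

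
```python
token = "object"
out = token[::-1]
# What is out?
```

token has length 6. The slice token[::-1] selects indices [5, 4, 3, 2, 1, 0] (5->'t', 4->'c', 3->'e', 2->'j', 1->'b', 0->'o'), giving 'tcejbo'.

'tcejbo'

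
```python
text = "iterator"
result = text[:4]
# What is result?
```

text has length 8. The slice text[:4] selects indices [0, 1, 2, 3] (0->'i', 1->'t', 2->'e', 3->'r'), giving 'iter'.

'iter'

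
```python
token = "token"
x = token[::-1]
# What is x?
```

token has length 5. The slice token[::-1] selects indices [4, 3, 2, 1, 0] (4->'n', 3->'e', 2->'k', 1->'o', 0->'t'), giving 'nekot'.

'nekot'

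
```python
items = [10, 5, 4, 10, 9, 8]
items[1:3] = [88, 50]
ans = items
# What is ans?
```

items starts as [10, 5, 4, 10, 9, 8] (length 6). The slice items[1:3] covers indices [1, 2] with values [5, 4]. Replacing that slice with [88, 50] (same length) produces [10, 88, 50, 10, 9, 8].

[10, 88, 50, 10, 9, 8]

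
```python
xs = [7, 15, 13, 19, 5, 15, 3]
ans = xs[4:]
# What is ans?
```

xs has length 7. The slice xs[4:] selects indices [4, 5, 6] (4->5, 5->15, 6->3), giving [5, 15, 3].

[5, 15, 3]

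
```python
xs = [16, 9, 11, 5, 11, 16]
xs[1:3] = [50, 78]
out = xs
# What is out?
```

xs starts as [16, 9, 11, 5, 11, 16] (length 6). The slice xs[1:3] covers indices [1, 2] with values [9, 11]. Replacing that slice with [50, 78] (same length) produces [16, 50, 78, 5, 11, 16].

[16, 50, 78, 5, 11, 16]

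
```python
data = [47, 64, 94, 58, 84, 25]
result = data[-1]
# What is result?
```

data has length 6. Negative index -1 maps to positive index 6 + (-1) = 5. data[5] = 25.

25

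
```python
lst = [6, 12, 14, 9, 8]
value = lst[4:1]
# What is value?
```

lst has length 5. The slice lst[4:1] resolves to an empty index range, so the result is [].

[]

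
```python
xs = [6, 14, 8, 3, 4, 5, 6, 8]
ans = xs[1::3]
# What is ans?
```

xs has length 8. The slice xs[1::3] selects indices [1, 4, 7] (1->14, 4->4, 7->8), giving [14, 4, 8].

[14, 4, 8]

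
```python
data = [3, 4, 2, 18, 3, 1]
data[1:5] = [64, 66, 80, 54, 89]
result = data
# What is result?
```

data starts as [3, 4, 2, 18, 3, 1] (length 6). The slice data[1:5] covers indices [1, 2, 3, 4] with values [4, 2, 18, 3]. Replacing that slice with [64, 66, 80, 54, 89] (different length) produces [3, 64, 66, 80, 54, 89, 1].

[3, 64, 66, 80, 54, 89, 1]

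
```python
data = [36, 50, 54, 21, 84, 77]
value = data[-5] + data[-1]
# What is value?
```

data has length 6. Negative index -5 maps to positive index 6 + (-5) = 1. data[1] = 50.
data has length 6. Negative index -1 maps to positive index 6 + (-1) = 5. data[5] = 77.
Sum: 50 + 77 = 127.

127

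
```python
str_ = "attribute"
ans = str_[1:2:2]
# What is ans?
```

str_ has length 9. The slice str_[1:2:2] selects indices [1] (1->'t'), giving 't'.

't'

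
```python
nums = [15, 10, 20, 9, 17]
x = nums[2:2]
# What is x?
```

nums has length 5. The slice nums[2:2] resolves to an empty index range, so the result is [].

[]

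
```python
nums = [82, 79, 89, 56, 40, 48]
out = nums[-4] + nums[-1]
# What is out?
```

nums has length 6. Negative index -4 maps to positive index 6 + (-4) = 2. nums[2] = 89.
nums has length 6. Negative index -1 maps to positive index 6 + (-1) = 5. nums[5] = 48.
Sum: 89 + 48 = 137.

137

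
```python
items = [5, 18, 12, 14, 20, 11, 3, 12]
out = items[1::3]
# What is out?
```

items has length 8. The slice items[1::3] selects indices [1, 4, 7] (1->18, 4->20, 7->12), giving [18, 20, 12].

[18, 20, 12]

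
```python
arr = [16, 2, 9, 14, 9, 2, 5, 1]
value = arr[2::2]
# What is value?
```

arr has length 8. The slice arr[2::2] selects indices [2, 4, 6] (2->9, 4->9, 6->5), giving [9, 9, 5].

[9, 9, 5]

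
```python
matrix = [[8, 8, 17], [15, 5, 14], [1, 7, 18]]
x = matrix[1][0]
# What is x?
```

matrix[1] = [15, 5, 14]. Taking column 0 of that row yields 15.

15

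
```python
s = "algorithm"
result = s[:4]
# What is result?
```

s has length 9. The slice s[:4] selects indices [0, 1, 2, 3] (0->'a', 1->'l', 2->'g', 3->'o'), giving 'algo'.

'algo'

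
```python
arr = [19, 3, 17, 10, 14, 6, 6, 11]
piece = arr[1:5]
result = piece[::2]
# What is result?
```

arr has length 8. The slice arr[1:5] selects indices [1, 2, 3, 4] (1->3, 2->17, 3->10, 4->14), giving [3, 17, 10, 14]. So piece = [3, 17, 10, 14]. piece has length 4. The slice piece[::2] selects indices [0, 2] (0->3, 2->10), giving [3, 10].

[3, 10]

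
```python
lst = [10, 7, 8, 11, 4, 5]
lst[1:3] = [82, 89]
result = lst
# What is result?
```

lst starts as [10, 7, 8, 11, 4, 5] (length 6). The slice lst[1:3] covers indices [1, 2] with values [7, 8]. Replacing that slice with [82, 89] (same length) produces [10, 82, 89, 11, 4, 5].

[10, 82, 89, 11, 4, 5]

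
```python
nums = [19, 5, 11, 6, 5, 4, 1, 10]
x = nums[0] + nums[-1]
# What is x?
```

nums has length 8. nums[0] = 19.
nums has length 8. Negative index -1 maps to positive index 8 + (-1) = 7. nums[7] = 10.
Sum: 19 + 10 = 29.

29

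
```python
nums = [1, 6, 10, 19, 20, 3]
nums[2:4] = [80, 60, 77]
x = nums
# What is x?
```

nums starts as [1, 6, 10, 19, 20, 3] (length 6). The slice nums[2:4] covers indices [2, 3] with values [10, 19]. Replacing that slice with [80, 60, 77] (different length) produces [1, 6, 80, 60, 77, 20, 3].

[1, 6, 80, 60, 77, 20, 3]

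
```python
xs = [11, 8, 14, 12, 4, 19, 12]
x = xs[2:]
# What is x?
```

xs has length 7. The slice xs[2:] selects indices [2, 3, 4, 5, 6] (2->14, 3->12, 4->4, 5->19, 6->12), giving [14, 12, 4, 19, 12].

[14, 12, 4, 19, 12]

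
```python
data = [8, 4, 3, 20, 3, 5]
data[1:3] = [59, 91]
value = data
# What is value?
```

data starts as [8, 4, 3, 20, 3, 5] (length 6). The slice data[1:3] covers indices [1, 2] with values [4, 3]. Replacing that slice with [59, 91] (same length) produces [8, 59, 91, 20, 3, 5].

[8, 59, 91, 20, 3, 5]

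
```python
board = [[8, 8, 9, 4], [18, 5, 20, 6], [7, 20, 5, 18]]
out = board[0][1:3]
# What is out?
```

board[0] = [8, 8, 9, 4]. board[0] has length 4. The slice board[0][1:3] selects indices [1, 2] (1->8, 2->9), giving [8, 9].

[8, 9]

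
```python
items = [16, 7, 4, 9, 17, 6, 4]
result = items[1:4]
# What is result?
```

items has length 7. The slice items[1:4] selects indices [1, 2, 3] (1->7, 2->4, 3->9), giving [7, 4, 9].

[7, 4, 9]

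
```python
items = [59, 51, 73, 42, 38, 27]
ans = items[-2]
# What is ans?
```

items has length 6. Negative index -2 maps to positive index 6 + (-2) = 4. items[4] = 38.

38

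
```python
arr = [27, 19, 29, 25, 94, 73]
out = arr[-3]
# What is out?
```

arr has length 6. Negative index -3 maps to positive index 6 + (-3) = 3. arr[3] = 25.

25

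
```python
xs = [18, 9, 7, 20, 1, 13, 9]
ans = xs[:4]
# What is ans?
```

xs has length 7. The slice xs[:4] selects indices [0, 1, 2, 3] (0->18, 1->9, 2->7, 3->20), giving [18, 9, 7, 20].

[18, 9, 7, 20]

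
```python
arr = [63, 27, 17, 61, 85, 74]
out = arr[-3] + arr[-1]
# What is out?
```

arr has length 6. Negative index -3 maps to positive index 6 + (-3) = 3. arr[3] = 61.
arr has length 6. Negative index -1 maps to positive index 6 + (-1) = 5. arr[5] = 74.
Sum: 61 + 74 = 135.

135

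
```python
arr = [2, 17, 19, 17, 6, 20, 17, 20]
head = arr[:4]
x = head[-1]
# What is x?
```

arr has length 8. The slice arr[:4] selects indices [0, 1, 2, 3] (0->2, 1->17, 2->19, 3->17), giving [2, 17, 19, 17]. So head = [2, 17, 19, 17]. Then head[-1] = 17.

17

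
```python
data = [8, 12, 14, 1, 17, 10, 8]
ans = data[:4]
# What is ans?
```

data has length 7. The slice data[:4] selects indices [0, 1, 2, 3] (0->8, 1->12, 2->14, 3->1), giving [8, 12, 14, 1].

[8, 12, 14, 1]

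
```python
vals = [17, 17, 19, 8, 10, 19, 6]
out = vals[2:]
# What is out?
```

vals has length 7. The slice vals[2:] selects indices [2, 3, 4, 5, 6] (2->19, 3->8, 4->10, 5->19, 6->6), giving [19, 8, 10, 19, 6].

[19, 8, 10, 19, 6]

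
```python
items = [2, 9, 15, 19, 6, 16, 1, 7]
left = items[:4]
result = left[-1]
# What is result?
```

items has length 8. The slice items[:4] selects indices [0, 1, 2, 3] (0->2, 1->9, 2->15, 3->19), giving [2, 9, 15, 19]. So left = [2, 9, 15, 19]. Then left[-1] = 19.

19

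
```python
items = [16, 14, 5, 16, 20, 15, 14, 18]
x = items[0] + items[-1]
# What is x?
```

items has length 8. items[0] = 16.
items has length 8. Negative index -1 maps to positive index 8 + (-1) = 7. items[7] = 18.
Sum: 16 + 18 = 34.

34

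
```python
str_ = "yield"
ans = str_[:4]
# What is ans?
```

str_ has length 5. The slice str_[:4] selects indices [0, 1, 2, 3] (0->'y', 1->'i', 2->'e', 3->'l'), giving 'yiel'.

'yiel'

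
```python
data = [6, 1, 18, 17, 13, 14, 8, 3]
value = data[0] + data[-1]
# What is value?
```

data has length 8. data[0] = 6.
data has length 8. Negative index -1 maps to positive index 8 + (-1) = 7. data[7] = 3.
Sum: 6 + 3 = 9.

9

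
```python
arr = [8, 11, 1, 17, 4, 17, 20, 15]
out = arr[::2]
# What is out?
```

arr has length 8. The slice arr[::2] selects indices [0, 2, 4, 6] (0->8, 2->1, 4->4, 6->20), giving [8, 1, 4, 20].

[8, 1, 4, 20]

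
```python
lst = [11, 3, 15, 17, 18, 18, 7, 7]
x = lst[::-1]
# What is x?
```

lst has length 8. The slice lst[::-1] selects indices [7, 6, 5, 4, 3, 2, 1, 0] (7->7, 6->7, 5->18, 4->18, 3->17, 2->15, 1->3, 0->11), giving [7, 7, 18, 18, 17, 15, 3, 11].

[7, 7, 18, 18, 17, 15, 3, 11]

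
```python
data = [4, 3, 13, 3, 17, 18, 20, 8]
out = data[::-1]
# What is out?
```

data has length 8. The slice data[::-1] selects indices [7, 6, 5, 4, 3, 2, 1, 0] (7->8, 6->20, 5->18, 4->17, 3->3, 2->13, 1->3, 0->4), giving [8, 20, 18, 17, 3, 13, 3, 4].

[8, 20, 18, 17, 3, 13, 3, 4]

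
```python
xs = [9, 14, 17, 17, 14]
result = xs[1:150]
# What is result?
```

xs has length 5. The slice xs[1:150] selects indices [1, 2, 3, 4] (1->14, 2->17, 3->17, 4->14), giving [14, 17, 17, 14].

[14, 17, 17, 14]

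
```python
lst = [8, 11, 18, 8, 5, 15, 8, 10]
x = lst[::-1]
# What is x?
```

lst has length 8. The slice lst[::-1] selects indices [7, 6, 5, 4, 3, 2, 1, 0] (7->10, 6->8, 5->15, 4->5, 3->8, 2->18, 1->11, 0->8), giving [10, 8, 15, 5, 8, 18, 11, 8].

[10, 8, 15, 5, 8, 18, 11, 8]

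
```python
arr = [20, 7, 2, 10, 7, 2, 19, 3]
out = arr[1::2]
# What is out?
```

arr has length 8. The slice arr[1::2] selects indices [1, 3, 5, 7] (1->7, 3->10, 5->2, 7->3), giving [7, 10, 2, 3].

[7, 10, 2, 3]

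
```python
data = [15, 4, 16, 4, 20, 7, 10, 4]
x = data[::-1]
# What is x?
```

data has length 8. The slice data[::-1] selects indices [7, 6, 5, 4, 3, 2, 1, 0] (7->4, 6->10, 5->7, 4->20, 3->4, 2->16, 1->4, 0->15), giving [4, 10, 7, 20, 4, 16, 4, 15].

[4, 10, 7, 20, 4, 16, 4, 15]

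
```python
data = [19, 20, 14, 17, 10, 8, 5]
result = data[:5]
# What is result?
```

data has length 7. The slice data[:5] selects indices [0, 1, 2, 3, 4] (0->19, 1->20, 2->14, 3->17, 4->10), giving [19, 20, 14, 17, 10].

[19, 20, 14, 17, 10]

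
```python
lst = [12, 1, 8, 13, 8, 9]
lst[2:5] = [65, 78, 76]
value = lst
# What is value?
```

lst starts as [12, 1, 8, 13, 8, 9] (length 6). The slice lst[2:5] covers indices [2, 3, 4] with values [8, 13, 8]. Replacing that slice with [65, 78, 76] (same length) produces [12, 1, 65, 78, 76, 9].

[12, 1, 65, 78, 76, 9]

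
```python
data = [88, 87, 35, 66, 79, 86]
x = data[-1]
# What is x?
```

data has length 6. Negative index -1 maps to positive index 6 + (-1) = 5. data[5] = 86.

86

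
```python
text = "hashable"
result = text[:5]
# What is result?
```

text has length 8. The slice text[:5] selects indices [0, 1, 2, 3, 4] (0->'h', 1->'a', 2->'s', 3->'h', 4->'a'), giving 'hasha'.

'hasha'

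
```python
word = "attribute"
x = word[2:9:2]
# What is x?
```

word has length 9. The slice word[2:9:2] selects indices [2, 4, 6, 8] (2->'t', 4->'i', 6->'u', 8->'e'), giving 'tiue'.

'tiue'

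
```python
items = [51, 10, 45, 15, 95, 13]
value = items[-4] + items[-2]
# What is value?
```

items has length 6. Negative index -4 maps to positive index 6 + (-4) = 2. items[2] = 45.
items has length 6. Negative index -2 maps to positive index 6 + (-2) = 4. items[4] = 95.
Sum: 45 + 95 = 140.

140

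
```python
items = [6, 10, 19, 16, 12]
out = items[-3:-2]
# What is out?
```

items has length 5. The slice items[-3:-2] selects indices [2] (2->19), giving [19].

[19]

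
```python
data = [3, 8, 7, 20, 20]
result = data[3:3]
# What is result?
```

data has length 5. The slice data[3:3] resolves to an empty index range, so the result is [].

[]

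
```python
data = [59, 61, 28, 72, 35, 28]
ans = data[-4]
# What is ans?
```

data has length 6. Negative index -4 maps to positive index 6 + (-4) = 2. data[2] = 28.

28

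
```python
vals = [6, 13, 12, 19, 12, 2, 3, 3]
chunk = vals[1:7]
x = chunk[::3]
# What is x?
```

vals has length 8. The slice vals[1:7] selects indices [1, 2, 3, 4, 5, 6] (1->13, 2->12, 3->19, 4->12, 5->2, 6->3), giving [13, 12, 19, 12, 2, 3]. So chunk = [13, 12, 19, 12, 2, 3]. chunk has length 6. The slice chunk[::3] selects indices [0, 3] (0->13, 3->12), giving [13, 12].

[13, 12]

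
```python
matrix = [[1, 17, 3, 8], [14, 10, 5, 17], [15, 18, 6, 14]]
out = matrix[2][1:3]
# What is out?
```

matrix[2] = [15, 18, 6, 14]. matrix[2] has length 4. The slice matrix[2][1:3] selects indices [1, 2] (1->18, 2->6), giving [18, 6].

[18, 6]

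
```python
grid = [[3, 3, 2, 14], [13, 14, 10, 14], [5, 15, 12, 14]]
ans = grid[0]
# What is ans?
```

grid has 3 rows. Row 0 is [3, 3, 2, 14].

[3, 3, 2, 14]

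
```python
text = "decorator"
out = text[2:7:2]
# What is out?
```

text has length 9. The slice text[2:7:2] selects indices [2, 4, 6] (2->'c', 4->'r', 6->'t'), giving 'crt'.

'crt'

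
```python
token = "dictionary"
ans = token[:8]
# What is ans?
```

token has length 10. The slice token[:8] selects indices [0, 1, 2, 3, 4, 5, 6, 7] (0->'d', 1->'i', 2->'c', 3->'t', 4->'i', 5->'o', 6->'n', 7->'a'), giving 'dictiona'.

'dictiona'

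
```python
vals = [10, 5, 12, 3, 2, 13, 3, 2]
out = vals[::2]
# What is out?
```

vals has length 8. The slice vals[::2] selects indices [0, 2, 4, 6] (0->10, 2->12, 4->2, 6->3), giving [10, 12, 2, 3].

[10, 12, 2, 3]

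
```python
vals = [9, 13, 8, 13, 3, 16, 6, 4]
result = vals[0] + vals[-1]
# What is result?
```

vals has length 8. vals[0] = 9.
vals has length 8. Negative index -1 maps to positive index 8 + (-1) = 7. vals[7] = 4.
Sum: 9 + 4 = 13.

13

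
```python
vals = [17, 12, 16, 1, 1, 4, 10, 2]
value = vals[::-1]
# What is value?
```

vals has length 8. The slice vals[::-1] selects indices [7, 6, 5, 4, 3, 2, 1, 0] (7->2, 6->10, 5->4, 4->1, 3->1, 2->16, 1->12, 0->17), giving [2, 10, 4, 1, 1, 16, 12, 17].

[2, 10, 4, 1, 1, 16, 12, 17]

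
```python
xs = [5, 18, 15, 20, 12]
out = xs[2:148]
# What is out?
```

xs has length 5. The slice xs[2:148] selects indices [2, 3, 4] (2->15, 3->20, 4->12), giving [15, 20, 12].

[15, 20, 12]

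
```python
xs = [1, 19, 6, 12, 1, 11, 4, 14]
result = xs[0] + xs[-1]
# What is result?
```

xs has length 8. xs[0] = 1.
xs has length 8. Negative index -1 maps to positive index 8 + (-1) = 7. xs[7] = 14.
Sum: 1 + 14 = 15.

15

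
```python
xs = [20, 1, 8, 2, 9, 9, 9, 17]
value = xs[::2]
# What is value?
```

xs has length 8. The slice xs[::2] selects indices [0, 2, 4, 6] (0->20, 2->8, 4->9, 6->9), giving [20, 8, 9, 9].

[20, 8, 9, 9]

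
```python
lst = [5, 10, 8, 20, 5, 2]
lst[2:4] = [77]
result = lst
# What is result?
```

lst starts as [5, 10, 8, 20, 5, 2] (length 6). The slice lst[2:4] covers indices [2, 3] with values [8, 20]. Replacing that slice with [77] (different length) produces [5, 10, 77, 5, 2].

[5, 10, 77, 5, 2]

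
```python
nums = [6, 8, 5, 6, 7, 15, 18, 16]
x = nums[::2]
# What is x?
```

nums has length 8. The slice nums[::2] selects indices [0, 2, 4, 6] (0->6, 2->5, 4->7, 6->18), giving [6, 5, 7, 18].

[6, 5, 7, 18]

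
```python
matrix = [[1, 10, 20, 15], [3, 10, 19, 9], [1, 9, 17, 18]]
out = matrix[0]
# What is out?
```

matrix has 3 rows. Row 0 is [1, 10, 20, 15].

[1, 10, 20, 15]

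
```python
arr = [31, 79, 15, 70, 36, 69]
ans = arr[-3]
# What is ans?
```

arr has length 6. Negative index -3 maps to positive index 6 + (-3) = 3. arr[3] = 70.

70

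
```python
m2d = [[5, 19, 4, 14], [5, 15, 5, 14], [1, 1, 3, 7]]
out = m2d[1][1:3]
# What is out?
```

m2d[1] = [5, 15, 5, 14]. m2d[1] has length 4. The slice m2d[1][1:3] selects indices [1, 2] (1->15, 2->5), giving [15, 5].

[15, 5]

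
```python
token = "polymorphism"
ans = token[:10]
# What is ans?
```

token has length 12. The slice token[:10] selects indices [0, 1, 2, 3, 4, 5, 6, 7, 8, 9] (0->'p', 1->'o', 2->'l', 3->'y', 4->'m', 5->'o', 6->'r', 7->'p', 8->'h', 9->'i'), giving 'polymorphi'.

'polymorphi'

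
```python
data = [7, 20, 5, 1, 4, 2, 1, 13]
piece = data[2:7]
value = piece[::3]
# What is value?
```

data has length 8. The slice data[2:7] selects indices [2, 3, 4, 5, 6] (2->5, 3->1, 4->4, 5->2, 6->1), giving [5, 1, 4, 2, 1]. So piece = [5, 1, 4, 2, 1]. piece has length 5. The slice piece[::3] selects indices [0, 3] (0->5, 3->2), giving [5, 2].

[5, 2]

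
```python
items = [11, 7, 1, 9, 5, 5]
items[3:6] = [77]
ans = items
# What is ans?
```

items starts as [11, 7, 1, 9, 5, 5] (length 6). The slice items[3:6] covers indices [3, 4, 5] with values [9, 5, 5]. Replacing that slice with [77] (different length) produces [11, 7, 1, 77].

[11, 7, 1, 77]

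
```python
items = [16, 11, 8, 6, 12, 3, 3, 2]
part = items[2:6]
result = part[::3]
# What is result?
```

items has length 8. The slice items[2:6] selects indices [2, 3, 4, 5] (2->8, 3->6, 4->12, 5->3), giving [8, 6, 12, 3]. So part = [8, 6, 12, 3]. part has length 4. The slice part[::3] selects indices [0, 3] (0->8, 3->3), giving [8, 3].

[8, 3]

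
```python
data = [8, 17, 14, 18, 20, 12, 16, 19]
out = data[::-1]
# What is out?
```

data has length 8. The slice data[::-1] selects indices [7, 6, 5, 4, 3, 2, 1, 0] (7->19, 6->16, 5->12, 4->20, 3->18, 2->14, 1->17, 0->8), giving [19, 16, 12, 20, 18, 14, 17, 8].

[19, 16, 12, 20, 18, 14, 17, 8]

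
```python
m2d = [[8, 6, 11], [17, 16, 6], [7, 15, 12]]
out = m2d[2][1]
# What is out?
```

m2d[2] = [7, 15, 12]. Taking column 1 of that row yields 15.

15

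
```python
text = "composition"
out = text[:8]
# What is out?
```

text has length 11. The slice text[:8] selects indices [0, 1, 2, 3, 4, 5, 6, 7] (0->'c', 1->'o', 2->'m', 3->'p', 4->'o', 5->'s', 6->'i', 7->'t'), giving 'composit'.

'composit'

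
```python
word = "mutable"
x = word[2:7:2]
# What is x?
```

word has length 7. The slice word[2:7:2] selects indices [2, 4, 6] (2->'t', 4->'b', 6->'e'), giving 'tbe'.

'tbe'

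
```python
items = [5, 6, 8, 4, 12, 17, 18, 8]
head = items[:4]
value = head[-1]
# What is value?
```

items has length 8. The slice items[:4] selects indices [0, 1, 2, 3] (0->5, 1->6, 2->8, 3->4), giving [5, 6, 8, 4]. So head = [5, 6, 8, 4]. Then head[-1] = 4.

4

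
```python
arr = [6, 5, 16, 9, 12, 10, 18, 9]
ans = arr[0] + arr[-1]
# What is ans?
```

arr has length 8. arr[0] = 6.
arr has length 8. Negative index -1 maps to positive index 8 + (-1) = 7. arr[7] = 9.
Sum: 6 + 9 = 15.

15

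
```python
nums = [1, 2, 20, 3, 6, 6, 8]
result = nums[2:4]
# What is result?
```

nums has length 7. The slice nums[2:4] selects indices [2, 3] (2->20, 3->3), giving [20, 3].

[20, 3]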